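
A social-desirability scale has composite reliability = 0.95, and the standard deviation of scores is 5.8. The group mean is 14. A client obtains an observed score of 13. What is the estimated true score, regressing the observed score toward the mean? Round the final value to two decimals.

T̂ = 0.9500(13) + 0.0500(14) ≈ 13.0500

13.05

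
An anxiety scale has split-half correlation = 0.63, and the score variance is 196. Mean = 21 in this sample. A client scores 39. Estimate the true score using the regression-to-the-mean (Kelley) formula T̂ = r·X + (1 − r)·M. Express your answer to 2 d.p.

34.91

r_full = 2·0.63 / (1 + 0.63) ≈ 0.773
Estimated true score = 0.773*39 + (1 − 0.773)*21 ≈ 34.914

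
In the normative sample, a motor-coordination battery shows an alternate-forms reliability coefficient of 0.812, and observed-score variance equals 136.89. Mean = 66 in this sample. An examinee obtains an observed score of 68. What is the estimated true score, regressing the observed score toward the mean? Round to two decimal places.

67.62

Estimated true score = 0.812×68 + (1 − 0.812)×66 ≈ 67.624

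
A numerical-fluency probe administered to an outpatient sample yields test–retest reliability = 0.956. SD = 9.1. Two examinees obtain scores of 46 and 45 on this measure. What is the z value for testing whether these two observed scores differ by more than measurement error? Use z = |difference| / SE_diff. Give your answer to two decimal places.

0.37

SEM = 9.10000·√(1 − 0.95600) ≈ 1.90883
Standard error of the difference = 1.90883·√2 ≈ 2.69950
z = 1 / 2.69950 ≈ 0.37044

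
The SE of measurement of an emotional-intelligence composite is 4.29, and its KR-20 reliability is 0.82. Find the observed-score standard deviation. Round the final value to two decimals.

SD = 4.29 / √(1 − 0.82) ≃ 10.112

10.11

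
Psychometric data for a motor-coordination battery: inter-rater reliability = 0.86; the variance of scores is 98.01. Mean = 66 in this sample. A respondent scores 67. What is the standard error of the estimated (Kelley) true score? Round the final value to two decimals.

3.44

σ = 98.01^(1/2) = 9.90000
SE_est = 9.90000*√(0.86000*0.14000) ≈ 3.43517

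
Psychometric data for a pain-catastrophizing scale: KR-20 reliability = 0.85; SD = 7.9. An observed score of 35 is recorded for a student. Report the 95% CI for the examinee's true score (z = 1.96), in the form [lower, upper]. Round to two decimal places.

[29.00, 41.00]

SEM = 7.900 · √(1 − 0.850) = 7.900 · √0.150 ≈ 7.900 · 0.387 ≈ 3.060
Margin = 1.96 · 3.060 ≈ 5.997
95% CI: 35 ± 5.997 = [29.003, 40.997]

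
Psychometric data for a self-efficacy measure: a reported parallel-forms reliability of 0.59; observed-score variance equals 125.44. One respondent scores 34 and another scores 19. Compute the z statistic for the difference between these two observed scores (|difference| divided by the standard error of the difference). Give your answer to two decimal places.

SD = √125.44 = 11.2000
SEM = 11.2000 * √(1 − 0.5900) = 11.2000 * √0.4100 ≈ 11.2000 * 0.6403 ≈ 7.1715
Standard error of the difference = 7.1715·√2 ≈ 10.1420
z = 15 / 10.1420 ≈ 1.4790

1.48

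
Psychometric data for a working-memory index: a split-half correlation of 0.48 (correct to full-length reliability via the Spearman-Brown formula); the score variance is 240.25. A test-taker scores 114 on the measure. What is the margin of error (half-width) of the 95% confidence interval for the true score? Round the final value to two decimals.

σ = 240.25^(1/2) = 15.500
Spearman-Brown: r = 2(0.48) / (1 + 0.48) = 0.960 / 1.480 ≈ 0.649
SEM = 15.500×√(1 − 0.649) ≈ 9.188
Half-width = 1.96×9.188 ≈ 18.008

18.01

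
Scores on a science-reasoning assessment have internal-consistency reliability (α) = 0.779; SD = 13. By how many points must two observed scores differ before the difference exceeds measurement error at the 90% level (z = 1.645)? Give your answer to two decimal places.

SEM = 13.000 * √(1 − 0.779) = 13.000 * √0.221 ≈ 13.000 * 0.470 ≈ 6.111
Standard error of the difference = 6.111·√2 ≈ 8.643
Minimum reliable difference = 1.645 * SE_diff ≈ 1.645 * 8.643 ≈ 14.217

14.22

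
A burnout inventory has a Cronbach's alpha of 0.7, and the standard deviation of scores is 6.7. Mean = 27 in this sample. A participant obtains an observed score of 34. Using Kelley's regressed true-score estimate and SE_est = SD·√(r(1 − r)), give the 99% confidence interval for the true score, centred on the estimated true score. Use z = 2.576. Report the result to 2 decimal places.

[23.99, 39.81]

T̂ = r·X + (1 − r)·M = 0.700·34 + 0.300·27 = 23.800 + 8.100 ≈ 31.900
SE_est = SD · √(r(1 − r)) = 6.700 · √0.210 ≈ 6.700 · 0.458 ≈ 3.070
99% CI: 31.900 ± 7.909 ≈ (23.991, 39.809)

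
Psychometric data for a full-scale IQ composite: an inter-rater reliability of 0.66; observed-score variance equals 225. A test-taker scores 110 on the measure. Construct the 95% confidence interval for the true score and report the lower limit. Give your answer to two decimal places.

92.86

σ = 225^(1/2) = 15.000
SEM = 15.000*√(1 − 0.660) ≈ 8.746
1.96 * SEM ≈ 17.143
Lower limit = 110 − 17.143 ≈ 92.857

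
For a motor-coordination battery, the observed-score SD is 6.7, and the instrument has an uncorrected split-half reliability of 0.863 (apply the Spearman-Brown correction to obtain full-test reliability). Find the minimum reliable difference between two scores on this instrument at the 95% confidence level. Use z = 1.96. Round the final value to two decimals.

5.04

r_full = 2·0.863 / (1 + 0.863) ≈ 0.92646
SEM = 6.70000 × √(1 − 0.92646) = 6.70000 × √0.07354 ≈ 6.70000 × 0.27118 ≈ 1.81689
SE_diff = SEM × √2 ≈ 1.81689 × 1.41421 ≈ 2.56947
Minimum reliable difference = 1.96 × SE_diff ≈ 1.96 × 2.56947 ≈ 5.03616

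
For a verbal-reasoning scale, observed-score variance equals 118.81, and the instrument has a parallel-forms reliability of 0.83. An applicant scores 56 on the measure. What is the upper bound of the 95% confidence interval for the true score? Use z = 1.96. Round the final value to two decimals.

64.81

σ = 118.81^(1/2) = 10.9000
The standard error of measurement is 10.9000·√(1 − 0.8300) ≈ 10.9000·0.4123 ≈ 4.4942.
1.96 · SEM ≈ 8.8086
Upper bound: 56 + 8.8086 = 64.8086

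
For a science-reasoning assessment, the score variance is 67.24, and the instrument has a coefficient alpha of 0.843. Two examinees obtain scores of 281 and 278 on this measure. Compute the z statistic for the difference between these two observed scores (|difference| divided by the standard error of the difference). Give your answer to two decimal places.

σ = 67.24^(1/2) = 8.200
The standard error of measurement is 8.200×√(1 − 0.843) ≈ 8.200×0.396 ≈ 3.249.
SE_diff = √2 × SEM ≈ 4.595
z = |281 − 278| / 4.595 = 3 / 4.595 ≈ 0.653

0.65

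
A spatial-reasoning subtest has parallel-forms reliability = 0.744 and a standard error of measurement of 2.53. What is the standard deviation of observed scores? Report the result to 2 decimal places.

σ = SEM·(1 − r)^(−1/2) ≈ 2.53*1.976 ≈ 5.000

5.00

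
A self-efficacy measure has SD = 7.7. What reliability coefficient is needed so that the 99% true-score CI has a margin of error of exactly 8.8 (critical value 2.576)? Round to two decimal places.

0.80

Required SEM = 8.8 / 2.576 ≈ 3.416
r = 1 − (SEM / SD)² = 1 − (3.416 / 7.7)² ≈ 1 − 0.197 ≈ 0.803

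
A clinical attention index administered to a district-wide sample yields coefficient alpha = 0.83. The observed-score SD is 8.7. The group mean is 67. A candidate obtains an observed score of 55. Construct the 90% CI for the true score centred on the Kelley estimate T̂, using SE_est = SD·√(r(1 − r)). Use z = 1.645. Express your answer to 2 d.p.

[51.66, 62.42]

T̂ = r·X + (1 − r)·M = 0.830·55 + 0.170·67 = 45.650 + 11.390 ≃ 57.040
SE_est = 8.700·√(0.830·0.170) ≃ 3.268
90% CI: 57.040 ± 5.376 ≃ (51.664, 62.416)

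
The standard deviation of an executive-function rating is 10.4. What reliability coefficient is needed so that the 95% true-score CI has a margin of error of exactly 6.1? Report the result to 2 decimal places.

0.91

Required SEM = 6.1 / 1.96 ≈ 3.11224
Required reliability = 1 − (SEM/SD)² = 1 − 0.08955 ≈ 0.91045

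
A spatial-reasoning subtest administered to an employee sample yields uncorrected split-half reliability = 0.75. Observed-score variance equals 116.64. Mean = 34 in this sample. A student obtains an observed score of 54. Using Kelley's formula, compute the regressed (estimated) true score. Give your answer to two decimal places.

51.14

Full-length reliability (Spearman-Brown) = 2(0.75)/(1+0.75) ≃ 0.857
Estimated true score = 0.857*54 + (1 − 0.857)*34 ≃ 51.143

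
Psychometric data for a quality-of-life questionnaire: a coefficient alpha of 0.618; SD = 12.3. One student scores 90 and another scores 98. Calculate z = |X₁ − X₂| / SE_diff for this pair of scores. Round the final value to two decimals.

SEM = 12.300*√(1 − 0.618) ≈ 7.602
SE_diff = √2 * SEM ≈ 10.751
z = 8 / 10.751 ≈ 0.744

0.74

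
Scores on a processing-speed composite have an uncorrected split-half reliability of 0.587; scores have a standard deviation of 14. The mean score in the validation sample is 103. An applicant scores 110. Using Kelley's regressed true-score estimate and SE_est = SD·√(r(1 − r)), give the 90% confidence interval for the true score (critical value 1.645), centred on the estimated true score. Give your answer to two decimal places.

[98.07, 118.28]

r_full = 2·0.587 / (1 + 0.587) ≈ 0.740
T̂ = 0.740(110) + 0.260(103) ≈ 108.178
SE_est = 14.000·√[r(1 − r)] ≈ 6.143
CI = 108.178 ± 1.645 × 6.143 → [98.074, 118.283]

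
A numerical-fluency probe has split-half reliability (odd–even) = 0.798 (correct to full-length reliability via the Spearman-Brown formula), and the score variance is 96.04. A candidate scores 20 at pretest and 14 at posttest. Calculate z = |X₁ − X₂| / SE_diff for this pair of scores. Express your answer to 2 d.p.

1.29

σ = 96.04^(1/2) = 9.80000
Full-length reliability (Spearman-Brown) = 2(0.798)/(1+0.798) ≃ 0.88765
SEM = 9.80000 · √(1 − 0.88765) = 9.80000 · √0.11235 ≃ 9.80000 · 0.33518 ≃ 3.28478
SE_diff = √2 · SEM ≃ 4.64539
z = 6 / 4.64539 ≃ 1.29160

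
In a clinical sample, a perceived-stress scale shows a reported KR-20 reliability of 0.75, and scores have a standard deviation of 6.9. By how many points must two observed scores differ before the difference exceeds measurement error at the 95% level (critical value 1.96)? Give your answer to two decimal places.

SEM = 6.900 · √(1 − 0.750) = 6.900 · √0.250 ≈ 6.900 · 0.500 ≈ 3.450
SE_diff = √2 · SEM ≈ 4.879
Smallest detectable difference = 1.96·4.879 ≈ 9.563

9.56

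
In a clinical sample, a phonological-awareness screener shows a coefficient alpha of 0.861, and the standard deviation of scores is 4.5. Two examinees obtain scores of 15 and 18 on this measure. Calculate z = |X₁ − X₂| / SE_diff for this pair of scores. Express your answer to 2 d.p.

1.26

The standard error of measurement is 4.5000·√(1 − 0.8610) ≈ 4.5000·0.3728 ≈ 1.6777.
Standard error of the difference = 1.6777·√2 ≈ 2.3727
z = |15 − 18| / 2.3727 = 3 / 2.3727 ≈ 1.2644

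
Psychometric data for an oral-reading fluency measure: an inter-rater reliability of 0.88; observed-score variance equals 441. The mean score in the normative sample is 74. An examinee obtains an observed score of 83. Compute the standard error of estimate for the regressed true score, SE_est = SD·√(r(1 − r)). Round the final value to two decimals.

6.82

SD = √441 = 21.000
SE_est = SD × √(r(1 − r)) = 21.000 × √0.106 ≃ 21.000 × 0.325 ≃ 6.824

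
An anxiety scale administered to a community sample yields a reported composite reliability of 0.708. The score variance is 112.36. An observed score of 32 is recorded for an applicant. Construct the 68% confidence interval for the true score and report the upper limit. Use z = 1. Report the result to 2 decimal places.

σ = 112.36^(1/2) = 10.6000
The standard error of measurement is 10.6000·√(1 − 0.7080) ≈ 10.6000·0.5404 ≈ 5.7279.
Half-width = 1·5.7279 ≈ 5.7279
Upper bound: 32 + 5.7279 = 37.7279

37.73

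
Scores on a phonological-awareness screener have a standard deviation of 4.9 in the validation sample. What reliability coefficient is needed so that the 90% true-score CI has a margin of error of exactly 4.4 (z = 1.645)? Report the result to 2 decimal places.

0.70

Required SEM = 4.4 / 1.645 ≈ 2.6748
Required reliability = 1 − (SEM/SD)² = 1 − 0.2980 ≈ 0.7020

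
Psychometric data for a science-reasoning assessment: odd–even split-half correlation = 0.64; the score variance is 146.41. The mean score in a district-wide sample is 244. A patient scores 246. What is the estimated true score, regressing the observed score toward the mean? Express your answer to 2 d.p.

Full-length reliability (Spearman-Brown) = 2(0.64)/(1+0.64) ≈ 0.7805
T̂ = 0.7805(246) + 0.2195(244) ≈ 245.5610

245.56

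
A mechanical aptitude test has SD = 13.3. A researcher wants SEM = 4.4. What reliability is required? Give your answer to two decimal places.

Required reliability = 1 − (SEM/SD)² = 1 − 0.10945 ≈ 0.89055

0.89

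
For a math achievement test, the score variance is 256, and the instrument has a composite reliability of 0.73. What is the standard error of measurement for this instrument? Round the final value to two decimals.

8.31

SD = √256 ≈ 16.000
The standard error of measurement is 16.000*√(1 − 0.730) ≈ 16.000*0.520 ≈ 8.314.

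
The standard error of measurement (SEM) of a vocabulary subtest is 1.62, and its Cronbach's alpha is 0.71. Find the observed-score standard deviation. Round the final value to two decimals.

SD = SEM / √(1 − r) = 1.62 / √0.29000 ≈ 1.62 / 0.53852 ≈ 3.00826

3.01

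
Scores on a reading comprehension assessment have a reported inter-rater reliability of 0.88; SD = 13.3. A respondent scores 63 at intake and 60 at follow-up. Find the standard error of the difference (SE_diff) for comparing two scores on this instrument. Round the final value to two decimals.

The standard error of measurement is 13.30000·√(1 − 0.88000) ≈ 13.30000·0.34641 ≈ 4.60726.
SE_diff = SEM · √2 ≈ 4.60726 · 1.41421 ≈ 6.51564

6.52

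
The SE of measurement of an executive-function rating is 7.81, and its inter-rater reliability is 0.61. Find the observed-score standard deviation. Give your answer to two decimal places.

σ = SEM·(1 − r)^(−1/2) ≈ 7.81·1.60128 ≈ 12.50601

12.51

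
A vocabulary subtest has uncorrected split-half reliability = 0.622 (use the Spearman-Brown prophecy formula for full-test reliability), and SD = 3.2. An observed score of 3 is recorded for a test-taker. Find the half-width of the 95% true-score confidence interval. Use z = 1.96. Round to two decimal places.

3.03

r_full = 2·0.622 / (1 + 0.622) ≈ 0.7670
The standard error of measurement is 3.2000*√(1 − 0.7670) ≈ 3.2000*0.4827 ≈ 1.5448.
Half-width = 1.96*1.5448 ≈ 3.0278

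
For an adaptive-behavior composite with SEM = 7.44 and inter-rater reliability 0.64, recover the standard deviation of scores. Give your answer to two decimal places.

σ = SEM·(1 − r)^(−1/2) ≈ 7.44*1.6667 ≈ 12.4000

12.40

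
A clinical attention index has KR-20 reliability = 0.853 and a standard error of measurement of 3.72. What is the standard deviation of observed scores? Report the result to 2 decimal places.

SD = 3.72 / √(1 − 0.853) ≃ 9.703

9.70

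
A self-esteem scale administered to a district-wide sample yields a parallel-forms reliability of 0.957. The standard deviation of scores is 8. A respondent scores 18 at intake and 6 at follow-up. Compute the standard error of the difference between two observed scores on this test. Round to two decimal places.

2.35

SEM = 8.00000·√(1 − 0.95700) ≈ 1.65892
Standard error of the difference = 1.65892·√2 ≈ 2.34606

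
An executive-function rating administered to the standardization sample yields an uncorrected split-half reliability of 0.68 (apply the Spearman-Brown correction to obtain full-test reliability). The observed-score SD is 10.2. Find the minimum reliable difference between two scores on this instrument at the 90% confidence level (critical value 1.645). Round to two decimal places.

r_full = 2·0.68 / (1 + 0.68) ≈ 0.810
SEM = 10.200 * √(1 − 0.810) = 10.200 * √0.190 ≈ 10.200 * 0.436 ≈ 4.452
SE_diff = SEM * √2 ≈ 4.452 * 1.414 ≈ 6.296
Smallest detectable difference = 1.645*6.296 ≈ 10.356

10.36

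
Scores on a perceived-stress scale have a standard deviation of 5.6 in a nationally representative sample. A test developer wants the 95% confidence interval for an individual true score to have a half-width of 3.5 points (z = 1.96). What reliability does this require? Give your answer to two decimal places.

Required SEM = 3.5 / 1.96 ≈ 1.7857
r = 1 − (SEM / SD)² = 1 − (1.7857 / 5.6)² ≈ 1 − 0.1017 ≈ 0.8983

0.90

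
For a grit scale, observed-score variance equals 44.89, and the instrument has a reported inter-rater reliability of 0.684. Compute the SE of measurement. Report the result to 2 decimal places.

3.77

SD = √44.89 ≃ 6.7000
SEM = 6.7000 * √(1 − 0.6840) = 6.7000 * √0.3160 ≃ 6.7000 * 0.5621 ≃ 3.7663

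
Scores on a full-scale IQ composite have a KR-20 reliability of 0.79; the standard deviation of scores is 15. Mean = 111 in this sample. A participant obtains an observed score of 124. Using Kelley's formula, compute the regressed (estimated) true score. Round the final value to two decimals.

Estimated true score = 0.7900×124 + (1 − 0.7900)×111 ≈ 121.2700

121.27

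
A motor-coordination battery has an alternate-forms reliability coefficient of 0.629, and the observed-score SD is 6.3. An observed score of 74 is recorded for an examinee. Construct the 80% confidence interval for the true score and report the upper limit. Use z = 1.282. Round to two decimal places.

SEM = 6.300 · √(1 − 0.629) = 6.300 · √0.371 ≈ 6.300 · 0.609 ≈ 3.837
1.282 · SEM ≈ 4.919
Upper limit = 74 + 4.919 ≈ 78.919

78.92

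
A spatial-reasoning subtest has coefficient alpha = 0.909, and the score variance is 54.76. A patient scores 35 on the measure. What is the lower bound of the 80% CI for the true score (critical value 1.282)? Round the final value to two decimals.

σ = 54.76^(1/2) = 7.4000
SEM = 7.4000 * √(1 − 0.9090) = 7.4000 * √0.0910 ≃ 7.4000 * 0.3017 ≃ 2.2323
Half-width = 1.282*2.2323 ≃ 2.8618
Lower bound: 35 − 2.8618 = 32.1382

32.14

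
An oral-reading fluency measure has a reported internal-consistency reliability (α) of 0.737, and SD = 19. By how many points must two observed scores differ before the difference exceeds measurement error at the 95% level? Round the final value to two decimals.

SEM = 19.0000 × √(1 − 0.7370) = 19.0000 × √0.2630 ≈ 19.0000 × 0.5128 ≈ 9.7439
Standard error of the difference = 9.7439·√2 ≈ 13.7799
Minimum reliable difference = 1.96 × SE_diff ≈ 1.96 × 13.7799 ≈ 27.0086

27.01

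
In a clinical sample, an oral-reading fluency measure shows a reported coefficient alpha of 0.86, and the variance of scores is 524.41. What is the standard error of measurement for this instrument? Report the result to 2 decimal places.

8.57

σ = 524.41^(1/2) = 22.9000
The standard error of measurement is 22.9000*√(1 − 0.8600) ≃ 22.9000*0.3742 ≃ 8.5684.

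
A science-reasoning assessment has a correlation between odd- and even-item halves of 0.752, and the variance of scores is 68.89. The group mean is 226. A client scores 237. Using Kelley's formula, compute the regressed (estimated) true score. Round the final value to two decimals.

Spearman-Brown: r = 2(0.752) / (1 + 0.752) = 1.5040 / 1.7520 ≈ 0.8584
T̂ = r·X + (1 − r)·M = 0.8584×237 + 0.1416×226 ≈ 203.4521 + 31.9909 ≈ 235.4429

235.44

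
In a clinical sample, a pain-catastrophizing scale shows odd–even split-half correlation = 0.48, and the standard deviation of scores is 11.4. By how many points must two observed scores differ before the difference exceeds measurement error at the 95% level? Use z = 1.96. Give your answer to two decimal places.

Full-length reliability (Spearman-Brown) = 2(0.48)/(1+0.48) ≃ 0.649
SEM = 11.400 × √(1 − 0.649) = 11.400 × √0.351 ≃ 11.400 × 0.593 ≃ 6.757
Standard error of the difference = 6.757·√2 ≃ 9.556
Minimum reliable difference = 1.96 × SE_diff ≃ 1.96 × 9.556 ≃ 18.730

18.73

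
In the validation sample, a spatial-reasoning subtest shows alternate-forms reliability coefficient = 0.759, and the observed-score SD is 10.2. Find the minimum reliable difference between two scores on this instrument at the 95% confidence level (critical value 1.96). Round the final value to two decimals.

The standard error of measurement is 10.2000·√(1 − 0.7590) ≈ 10.2000·0.4909 ≈ 5.0074.
SE_diff = SEM · √2 ≈ 5.0074 · 1.4142 ≈ 7.0815
Minimum reliable difference = 1.96 · SE_diff ≈ 1.96 · 7.0815 ≈ 13.8797

13.88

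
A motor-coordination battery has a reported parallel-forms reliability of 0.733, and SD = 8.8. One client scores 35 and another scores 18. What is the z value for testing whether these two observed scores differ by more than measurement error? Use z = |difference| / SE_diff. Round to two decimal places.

2.64

SEM = 8.8000 · √(1 − 0.7330) = 8.8000 · √0.2670 ≈ 8.8000 · 0.5167 ≈ 4.5471
SE_diff = SEM · √2 ≈ 4.5471 · 1.4142 ≈ 6.4306
z = 17 / 6.4306 ≈ 2.6436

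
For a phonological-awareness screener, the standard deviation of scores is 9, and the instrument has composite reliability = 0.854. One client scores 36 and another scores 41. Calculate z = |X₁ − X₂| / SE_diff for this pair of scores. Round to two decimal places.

1.03

SEM = 9.0000*√(1 − 0.8540) ≈ 3.4389
Standard error of the difference = 3.4389·√2 ≈ 4.8633
z = |36 − 41| / 4.8633 = 5 / 4.8633 ≈ 1.0281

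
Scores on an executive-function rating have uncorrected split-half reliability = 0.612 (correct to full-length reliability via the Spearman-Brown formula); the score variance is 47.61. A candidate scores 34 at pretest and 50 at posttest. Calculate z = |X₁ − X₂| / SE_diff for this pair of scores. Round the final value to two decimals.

σ = 47.61^(1/2) = 6.900
r_full = 2·0.612 / (1 + 0.612) ≈ 0.759
SEM = 6.900 * √(1 − 0.759) = 6.900 * √0.241 ≈ 6.900 * 0.491 ≈ 3.385
SE_diff = SEM * √2 ≈ 3.385 * 1.414 ≈ 4.787
z = 16 / 4.787 ≈ 3.342

3.34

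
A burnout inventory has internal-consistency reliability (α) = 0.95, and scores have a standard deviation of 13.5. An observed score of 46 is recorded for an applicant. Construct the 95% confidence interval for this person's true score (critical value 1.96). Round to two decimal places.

SEM = 13.500 × √(1 − 0.950) = 13.500 × √0.050 ≃ 13.500 × 0.224 ≃ 3.019
Half-width = 1.96×3.019 ≃ 5.917
95% CI: 46 ± 5.917 = [40.083, 51.917]

[40.08, 51.92]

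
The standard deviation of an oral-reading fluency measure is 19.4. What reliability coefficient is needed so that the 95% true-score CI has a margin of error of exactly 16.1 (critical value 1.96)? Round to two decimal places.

SEM needed = half-width / z = 16.1/1.96 ≈ 8.21429
r = 1 − (8.21429/19.4)² ≈ 1 − 0.17928 ≈ 0.82072

0.82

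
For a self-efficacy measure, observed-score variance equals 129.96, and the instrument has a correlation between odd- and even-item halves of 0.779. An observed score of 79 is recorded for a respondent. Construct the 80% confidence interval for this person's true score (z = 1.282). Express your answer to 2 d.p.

[73.85, 84.15]

SD = √129.96 = 11.4000
Full-length reliability (Spearman-Brown) = 2(0.779)/(1+0.779) ≈ 0.8758
SEM = 11.4000 * √(1 − 0.8758) = 11.4000 * √0.1242 ≈ 11.4000 * 0.3525 ≈ 4.0180
Half-width = 1.282*4.0180 ≈ 5.1511
80% CI: 79 ± 5.1511 = [73.8489, 84.1511]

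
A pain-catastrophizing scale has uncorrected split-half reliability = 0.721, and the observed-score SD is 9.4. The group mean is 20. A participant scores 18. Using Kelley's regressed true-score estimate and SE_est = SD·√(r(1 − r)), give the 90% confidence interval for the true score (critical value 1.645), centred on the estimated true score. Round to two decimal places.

r_full = 2·0.721 / (1 + 0.721) ≈ 0.8379
Estimated true score = 0.8379*18 + (1 − 0.8379)*20 ≈ 18.3242
SE_est = SD * √(r(1 − r)) = 9.4000 * √0.1358 ≈ 9.4000 * 0.3686 ≈ 3.4644
CI = 18.3242 ± 1.645 * 3.4644 → [12.6252, 24.0232]

[12.63, 24.02]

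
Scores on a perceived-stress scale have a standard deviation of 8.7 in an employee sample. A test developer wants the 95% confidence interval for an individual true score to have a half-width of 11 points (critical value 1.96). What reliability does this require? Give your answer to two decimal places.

0.58

SEM needed = half-width / z = 11/1.96 ≈ 5.61224
r = 1 − (SEM / SD)² = 1 − (5.61224 / 8.7)² ≈ 1 − 0.41614 ≈ 0.58386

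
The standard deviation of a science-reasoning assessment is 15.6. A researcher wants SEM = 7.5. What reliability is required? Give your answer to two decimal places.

0.77

r = 1 − (7.5000/15.6)² ≈ 1 − 0.2311 ≈ 0.7689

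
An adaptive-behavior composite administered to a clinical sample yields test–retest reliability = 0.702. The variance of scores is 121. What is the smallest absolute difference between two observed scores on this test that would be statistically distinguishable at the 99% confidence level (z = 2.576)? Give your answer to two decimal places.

21.88

σ = 121^(1/2) = 11.000
SEM = 11.000 * √(1 − 0.702) = 11.000 * √0.298 ≈ 11.000 * 0.546 ≈ 6.005
SE_diff = √2 * SEM ≈ 8.492
Smallest detectable difference = 2.576*8.492 ≈ 21.876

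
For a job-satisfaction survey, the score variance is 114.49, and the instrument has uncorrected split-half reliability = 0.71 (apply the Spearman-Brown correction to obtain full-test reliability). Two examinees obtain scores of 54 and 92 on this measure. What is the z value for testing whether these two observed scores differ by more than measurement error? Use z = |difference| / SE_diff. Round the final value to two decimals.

SD = √114.49 ≈ 10.70000
r_full = 2·0.71 / (1 + 0.71) ≈ 0.83041
SEM = 10.70000×√(1 − 0.83041) ≈ 4.40641
SE_diff = SEM × √2 ≈ 4.40641 × 1.41421 ≈ 6.23160
z = 38 / 6.23160 ≈ 6.09795

6.10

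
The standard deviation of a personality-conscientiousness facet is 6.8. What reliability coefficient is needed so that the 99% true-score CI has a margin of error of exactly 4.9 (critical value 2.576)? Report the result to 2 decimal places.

Required SEM = 4.9 / 2.576 ≈ 1.902
r = 1 − (1.902/6.8)² ≈ 1 − 0.078 ≈ 0.922

0.92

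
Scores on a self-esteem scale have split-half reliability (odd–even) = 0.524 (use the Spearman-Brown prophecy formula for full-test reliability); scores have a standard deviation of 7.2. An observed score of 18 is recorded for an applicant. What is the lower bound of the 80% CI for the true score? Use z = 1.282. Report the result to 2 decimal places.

12.84

Full-length reliability (Spearman-Brown) = 2(0.524)/(1+0.524) ≈ 0.6877
The standard error of measurement is 7.2000·√(1 − 0.6877) ≈ 7.2000·0.5589 ≈ 4.0239.
Margin = 1.282 · 4.0239 ≈ 5.1586
Lower bound: 18 − 5.1586 = 12.8414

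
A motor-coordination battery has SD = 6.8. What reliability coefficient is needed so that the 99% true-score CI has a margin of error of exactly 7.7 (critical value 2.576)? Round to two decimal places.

0.81

Required SEM = 7.7 / 2.576 ≈ 2.98913
Required reliability = 1 − (SEM/SD)² = 1 − 0.19323 ≈ 0.80677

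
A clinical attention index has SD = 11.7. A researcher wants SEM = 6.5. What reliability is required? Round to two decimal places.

Required reliability = 1 − (SEM/SD)² = 1 − 0.309 ≈ 0.691

0.69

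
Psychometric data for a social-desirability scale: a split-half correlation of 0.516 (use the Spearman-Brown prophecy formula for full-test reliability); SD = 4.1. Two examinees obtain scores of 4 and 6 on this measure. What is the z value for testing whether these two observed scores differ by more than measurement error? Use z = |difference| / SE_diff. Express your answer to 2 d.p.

Spearman-Brown: r = 2(0.516) / (1 + 0.516) = 1.032 / 1.516 ≈ 0.681
SEM = 4.100 × √(1 − 0.681) = 4.100 × √0.319 ≈ 4.100 × 0.565 ≈ 2.317
SE_diff = SEM × √2 ≈ 2.317 × 1.414 ≈ 3.276
z = 2 / 3.276 ≈ 0.610

0.61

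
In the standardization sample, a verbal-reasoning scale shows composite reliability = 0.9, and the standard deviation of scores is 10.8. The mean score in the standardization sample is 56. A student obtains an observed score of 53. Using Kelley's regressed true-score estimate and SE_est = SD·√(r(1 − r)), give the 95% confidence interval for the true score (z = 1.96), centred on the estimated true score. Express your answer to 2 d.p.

[46.95, 59.65]

Estimated true score = 0.9000·53 + (1 − 0.9000)·56 ≈ 53.3000
SE_est = 10.8000·√(0.9000·0.1000) ≈ 3.2400
95% CI: 53.3000 ± 6.3504 ≈ (46.9496, 59.6504)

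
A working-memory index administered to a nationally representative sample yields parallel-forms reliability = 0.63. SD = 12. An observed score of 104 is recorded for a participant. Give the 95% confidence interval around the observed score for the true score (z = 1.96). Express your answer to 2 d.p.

SEM = 12.000·√(1 − 0.630) ≈ 7.299
Half-width = 1.96·7.299 ≈ 14.307
CI = 104 ± 14.307 → [89.693, 118.307]

[89.69, 118.31]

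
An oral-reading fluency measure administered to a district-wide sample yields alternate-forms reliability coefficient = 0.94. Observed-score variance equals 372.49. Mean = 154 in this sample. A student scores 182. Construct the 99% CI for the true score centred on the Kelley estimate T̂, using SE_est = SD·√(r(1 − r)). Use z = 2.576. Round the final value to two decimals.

SD = √372.49 = 19.300
T̂ = r·X + (1 − r)·M = 0.940·182 + 0.060·154 = 171.080 + 9.240 ≈ 180.320
SE_est = 19.300·√(0.940·0.060) ≈ 4.583
CI = 180.320 ± 2.576 · 4.583 → [168.513, 192.127]

[168.51, 192.13]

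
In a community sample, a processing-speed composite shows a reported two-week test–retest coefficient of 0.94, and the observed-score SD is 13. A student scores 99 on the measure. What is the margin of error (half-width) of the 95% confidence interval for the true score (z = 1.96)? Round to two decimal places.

SEM = 13.000 · √(1 − 0.940) = 13.000 · √0.060 ≈ 13.000 · 0.245 ≈ 3.184
Margin = 1.96 · 3.184 ≈ 6.241

6.24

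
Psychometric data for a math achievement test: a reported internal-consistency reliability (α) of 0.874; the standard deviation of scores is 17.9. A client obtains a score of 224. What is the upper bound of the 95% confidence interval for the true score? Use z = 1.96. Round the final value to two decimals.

SEM = 17.900 · √(1 − 0.874) = 17.900 · √0.126 ≈ 17.900 · 0.355 ≈ 6.354
Half-width = 1.96·6.354 ≈ 12.454
Upper bound: 224 + 12.454 = 236.454

236.45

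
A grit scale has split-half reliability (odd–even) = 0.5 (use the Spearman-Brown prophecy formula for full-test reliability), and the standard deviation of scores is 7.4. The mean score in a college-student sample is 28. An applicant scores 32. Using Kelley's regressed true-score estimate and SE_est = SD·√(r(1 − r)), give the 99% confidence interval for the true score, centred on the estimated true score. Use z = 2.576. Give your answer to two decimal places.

r_full = 2·0.5 / (1 + 0.5) ≈ 0.667
T̂ = r·X + (1 − r)·M = 0.667*32 + 0.333*28 ≈ 21.333 + 9.333 ≈ 30.667
SE_est = 7.400·√[r(1 − r)] ≈ 3.488
CI = 30.667 ± 2.576 * 3.488 → [21.681, 39.653]

[21.68, 39.65]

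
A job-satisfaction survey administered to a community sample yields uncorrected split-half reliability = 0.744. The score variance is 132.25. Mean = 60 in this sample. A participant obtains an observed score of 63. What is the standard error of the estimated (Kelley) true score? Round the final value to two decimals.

4.07

SD = √132.25 ≈ 11.5000
r_full = 2·0.744 / (1 + 0.744) ≈ 0.8532
SE_est = 11.5000*√(0.8532*0.1468) ≈ 4.0698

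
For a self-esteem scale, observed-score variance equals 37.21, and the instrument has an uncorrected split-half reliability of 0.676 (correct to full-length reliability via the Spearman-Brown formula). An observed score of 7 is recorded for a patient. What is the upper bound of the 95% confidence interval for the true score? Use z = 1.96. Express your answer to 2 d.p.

SD = √37.21 = 6.100
r_full = 2·0.676 / (1 + 0.676) ≈ 0.807
SEM = 6.100 * √(1 − 0.807) = 6.100 * √0.193 ≈ 6.100 * 0.440 ≈ 2.682
1.96 * SEM ≈ 5.257
Upper limit = 7 + 5.257 ≈ 12.257

12.26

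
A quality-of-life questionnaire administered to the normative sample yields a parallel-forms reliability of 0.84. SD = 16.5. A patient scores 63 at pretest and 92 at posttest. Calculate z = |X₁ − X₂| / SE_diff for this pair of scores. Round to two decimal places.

The standard error of measurement is 16.500*√(1 − 0.840) ≈ 16.500*0.400 ≈ 6.600.
Standard error of the difference = 6.600·√2 ≈ 9.334
z = 29 / 9.334 ≈ 3.107

3.11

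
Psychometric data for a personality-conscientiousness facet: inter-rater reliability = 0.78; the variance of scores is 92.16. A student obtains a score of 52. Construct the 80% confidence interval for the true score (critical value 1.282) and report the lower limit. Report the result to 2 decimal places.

SD = √92.16 ≈ 9.6000
SEM = 9.6000 * √(1 − 0.7800) = 9.6000 * √0.2200 ≈ 9.6000 * 0.4690 ≈ 4.5028
1.282 * SEM ≈ 5.7726
Lower limit = 52 − 5.7726 ≈ 46.2274

46.23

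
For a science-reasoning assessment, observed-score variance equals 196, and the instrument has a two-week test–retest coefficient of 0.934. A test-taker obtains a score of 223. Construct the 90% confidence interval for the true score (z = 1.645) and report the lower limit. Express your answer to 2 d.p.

SD = √196 ≈ 14.00000
SEM = 14.00000×√(1 − 0.93400) ≈ 3.59667
1.645 × SEM ≈ 5.91651
Lower bound: 223 − 5.91651 = 217.08349

217.08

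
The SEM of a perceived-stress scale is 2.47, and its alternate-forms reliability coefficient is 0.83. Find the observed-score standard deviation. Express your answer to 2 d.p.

5.99

SD = SEM / √(1 − r) = 2.47 / √0.170 ≈ 2.47 / 0.412 ≈ 5.991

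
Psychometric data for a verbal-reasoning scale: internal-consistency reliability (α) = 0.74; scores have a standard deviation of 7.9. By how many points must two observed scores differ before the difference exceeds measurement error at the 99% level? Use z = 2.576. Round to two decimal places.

14.67

SEM = 7.9000 × √(1 − 0.7400) = 7.9000 × √0.2600 ≈ 7.9000 × 0.5099 ≈ 4.0282
SE_diff = √2 × SEM ≈ 5.6968
Minimum reliable difference = 2.576 × SE_diff ≈ 2.576 × 5.6968 ≈ 14.6749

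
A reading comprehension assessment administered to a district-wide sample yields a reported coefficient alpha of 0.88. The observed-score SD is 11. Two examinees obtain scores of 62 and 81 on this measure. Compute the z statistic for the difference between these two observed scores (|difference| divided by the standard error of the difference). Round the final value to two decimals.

The standard error of measurement is 11.00000*√(1 − 0.88000) ≈ 11.00000*0.34641 ≈ 3.81051.
SE_diff = SEM * √2 ≈ 3.81051 * 1.41421 ≈ 5.38888
z = 19 / 5.38888 ≈ 3.52578

3.53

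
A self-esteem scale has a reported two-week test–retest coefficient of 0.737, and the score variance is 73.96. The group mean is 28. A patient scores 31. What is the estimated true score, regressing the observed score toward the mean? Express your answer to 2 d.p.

Estimated true score = 0.737×31 + (1 − 0.737)×28 ≈ 30.211

30.21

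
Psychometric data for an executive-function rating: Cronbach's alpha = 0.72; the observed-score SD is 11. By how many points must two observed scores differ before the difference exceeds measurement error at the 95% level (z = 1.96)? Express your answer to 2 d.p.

16.13

SEM = 11.000 × √(1 − 0.720) = 11.000 × √0.280 ≈ 11.000 × 0.529 ≈ 5.821
Standard error of the difference = 5.821·√2 ≈ 8.232
Minimum reliable difference = 1.96 × SE_diff ≈ 1.96 × 8.232 ≈ 16.134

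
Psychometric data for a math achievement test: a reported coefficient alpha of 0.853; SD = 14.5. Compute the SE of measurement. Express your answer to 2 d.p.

The standard error of measurement is 14.50000*√(1 − 0.85300) ≈ 14.50000*0.38341 ≈ 5.55938.

5.56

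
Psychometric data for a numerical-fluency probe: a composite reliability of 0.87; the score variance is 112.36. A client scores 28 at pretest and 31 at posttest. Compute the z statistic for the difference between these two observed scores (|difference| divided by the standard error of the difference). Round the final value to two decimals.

SD = √112.36 = 10.6000
SEM = 10.6000 * √(1 − 0.8700) = 10.6000 * √0.1300 ≃ 10.6000 * 0.3606 ≃ 3.8219
Standard error of the difference = 3.8219·√2 ≃ 5.4050
z = 3 / 5.4050 ≃ 0.5550

0.56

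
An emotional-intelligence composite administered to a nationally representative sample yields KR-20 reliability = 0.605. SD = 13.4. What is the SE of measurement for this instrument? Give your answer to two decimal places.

SEM = 13.400*√(1 − 0.605) ≈ 8.422

8.42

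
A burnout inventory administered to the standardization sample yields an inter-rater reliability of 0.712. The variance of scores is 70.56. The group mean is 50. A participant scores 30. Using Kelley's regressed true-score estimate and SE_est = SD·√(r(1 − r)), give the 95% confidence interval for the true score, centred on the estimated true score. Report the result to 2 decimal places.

SD = √70.56 = 8.40000
T̂ = r·X + (1 − r)·M = 0.71200×30 + 0.28800×50 = 21.36000 + 14.40000 ≃ 35.76000
SE_est = SD × √(r(1 − r)) = 8.40000 × √0.20506 ≃ 8.40000 × 0.45283 ≃ 3.80378
95% CI: 35.76000 ± 7.45541 ≃ (28.30459, 43.21541)

[28.30, 43.22]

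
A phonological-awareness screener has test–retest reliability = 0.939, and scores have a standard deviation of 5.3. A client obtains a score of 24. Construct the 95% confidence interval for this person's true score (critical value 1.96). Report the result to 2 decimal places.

[21.43, 26.57]

SEM = 5.300 * √(1 − 0.939) = 5.300 * √0.061 ≃ 5.300 * 0.247 ≃ 1.309
1.96 * SEM ≃ 2.566
95% CI: 24 ± 2.566 = [21.434, 26.566]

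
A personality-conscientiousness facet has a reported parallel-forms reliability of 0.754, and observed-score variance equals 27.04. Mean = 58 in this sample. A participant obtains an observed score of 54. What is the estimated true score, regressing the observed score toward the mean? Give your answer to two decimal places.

54.98

Estimated true score = 0.754×54 + (1 − 0.754)×58 ≃ 54.984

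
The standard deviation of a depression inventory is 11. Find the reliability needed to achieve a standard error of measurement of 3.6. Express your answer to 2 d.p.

0.89

r = 1 − (3.60000/11)² ≈ 1 − 0.10711 ≈ 0.89289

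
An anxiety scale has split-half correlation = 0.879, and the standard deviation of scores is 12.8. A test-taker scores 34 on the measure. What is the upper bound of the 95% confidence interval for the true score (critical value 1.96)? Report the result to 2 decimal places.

Full-length reliability (Spearman-Brown) = 2(0.879)/(1+0.879) ≈ 0.936
The standard error of measurement is 12.800·√(1 − 0.936) ≈ 12.800·0.254 ≈ 3.248.
Half-width = 1.96·3.248 ≈ 6.366
Upper limit = 34 + 6.366 ≈ 40.366

40.37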